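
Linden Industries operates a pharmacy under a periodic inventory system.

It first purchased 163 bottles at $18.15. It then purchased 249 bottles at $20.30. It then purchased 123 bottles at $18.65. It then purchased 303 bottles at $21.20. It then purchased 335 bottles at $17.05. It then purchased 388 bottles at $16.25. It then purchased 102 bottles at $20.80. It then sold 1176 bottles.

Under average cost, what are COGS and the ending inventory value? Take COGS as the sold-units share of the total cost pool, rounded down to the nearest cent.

Sale 1, sell 1176: 1176/1663 × $30,869.05 → $21,829.22
Ending inventory (cost pool remaining) = $9,039.83

COGS = $21,829.22; ending inventory = $9,039.83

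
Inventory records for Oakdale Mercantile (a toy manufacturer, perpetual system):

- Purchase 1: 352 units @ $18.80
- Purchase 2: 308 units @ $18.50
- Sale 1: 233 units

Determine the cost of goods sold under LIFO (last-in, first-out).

COGS = $4,310.50

Sale 1 (233) [LIFO — newest first]: 233 @ $18.50 = $4,310.50
Ending inventory: 352 @ $18.80 + 75 @ $18.50 = $8,005.10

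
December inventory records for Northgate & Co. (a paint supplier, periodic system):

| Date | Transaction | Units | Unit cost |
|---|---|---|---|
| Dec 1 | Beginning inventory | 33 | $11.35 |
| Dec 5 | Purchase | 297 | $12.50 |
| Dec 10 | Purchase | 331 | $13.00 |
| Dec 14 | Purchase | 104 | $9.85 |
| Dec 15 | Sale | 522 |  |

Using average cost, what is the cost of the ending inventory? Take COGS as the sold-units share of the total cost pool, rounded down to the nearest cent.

Dec 15, sell 522: 522/765 × $9,414.45 → $6,423.97
Ending inventory (cost pool remaining) = $2,990.48
Check: goods available $9,414.45 = COGS $6,423.97 + ending $2,990.48

Ending inventory = $2,990.48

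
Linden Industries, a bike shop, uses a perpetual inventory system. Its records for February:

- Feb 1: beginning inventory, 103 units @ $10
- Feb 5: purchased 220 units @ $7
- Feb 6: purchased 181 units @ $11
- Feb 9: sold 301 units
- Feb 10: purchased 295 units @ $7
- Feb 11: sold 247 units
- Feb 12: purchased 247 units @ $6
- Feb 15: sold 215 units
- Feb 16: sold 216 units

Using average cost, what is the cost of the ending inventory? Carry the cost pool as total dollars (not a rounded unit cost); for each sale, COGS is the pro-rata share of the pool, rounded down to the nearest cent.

After Feb 1: 103 on hand, pool $1,030.00 (≈ $10.0000 each)
After Feb 5: 323 on hand, pool $2,570.00 (≈ $7.9567 each)
After Feb 6: 504 on hand, pool $4,561.00 (≈ $9.0496 each)
Feb 9, sell 301: 301/504 × $4,561.00 → $2,723.93
After Feb 10: 498 on hand, pool $3,902.07 (≈ $7.8355 each)
Feb 11, sell 247: 247/498 × $3,902.07 → $1,935.36
After Feb 12: 498 on hand, pool $3,448.71 (≈ $6.9251 each)
Feb 15, sell 215: 215/498 × $3,448.71 → $1,488.90
Feb 16, sell 216: 216/283 × $1,959.81 → $1,495.82
Total COGS = $2,723.93 + $1,935.36 + $1,488.90 + $1,495.82 = $7,644.01
Ending inventory (cost pool remaining) = $463.99
Check: goods available $8,108.00 = COGS $7,644.01 + ending $463.99

Ending inventory = $463.99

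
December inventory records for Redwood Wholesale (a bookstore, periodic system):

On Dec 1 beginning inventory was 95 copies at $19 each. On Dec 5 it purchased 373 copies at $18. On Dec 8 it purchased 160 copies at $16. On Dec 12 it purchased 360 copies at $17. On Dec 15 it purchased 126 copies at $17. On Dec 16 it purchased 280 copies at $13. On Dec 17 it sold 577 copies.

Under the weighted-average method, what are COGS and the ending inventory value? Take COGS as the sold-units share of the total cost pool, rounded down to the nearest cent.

Dec 17, sell 577: 577/1394 × $22,981.00 → $9,512.22
Ending inventory (cost pool remaining) = $13,468.78

COGS = $9,512.22; ending inventory = $13,468.78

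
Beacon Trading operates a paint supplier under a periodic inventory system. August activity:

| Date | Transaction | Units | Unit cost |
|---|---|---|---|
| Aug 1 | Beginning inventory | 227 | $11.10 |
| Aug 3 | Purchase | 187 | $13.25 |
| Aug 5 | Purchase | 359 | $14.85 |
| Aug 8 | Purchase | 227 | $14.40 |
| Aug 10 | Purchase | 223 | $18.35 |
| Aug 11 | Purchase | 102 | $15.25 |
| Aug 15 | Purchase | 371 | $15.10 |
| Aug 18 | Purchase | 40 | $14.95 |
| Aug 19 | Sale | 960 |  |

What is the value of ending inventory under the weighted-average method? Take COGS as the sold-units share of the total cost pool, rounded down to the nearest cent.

Ending inventory = $11,374.06

Aug 19, sell 960: 960/1736 × $25,445.05 → $14,070.99
Ending inventory (cost pool remaining) = $11,374.06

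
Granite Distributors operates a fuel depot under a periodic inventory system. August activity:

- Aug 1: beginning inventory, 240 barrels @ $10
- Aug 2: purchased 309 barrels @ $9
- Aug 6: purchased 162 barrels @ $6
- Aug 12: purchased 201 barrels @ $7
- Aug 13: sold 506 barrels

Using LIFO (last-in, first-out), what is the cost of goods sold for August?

COGS = $3,666

Aug 13, 506 sold [LIFO — newest first]: 201 @ $7 + 162 @ $6 + 143 @ $9 = $3,666
Ending inventory: 240 @ $10 + 166 @ $9 = $3,894
Check: goods available $7,560 = COGS $3,666 + ending $3,894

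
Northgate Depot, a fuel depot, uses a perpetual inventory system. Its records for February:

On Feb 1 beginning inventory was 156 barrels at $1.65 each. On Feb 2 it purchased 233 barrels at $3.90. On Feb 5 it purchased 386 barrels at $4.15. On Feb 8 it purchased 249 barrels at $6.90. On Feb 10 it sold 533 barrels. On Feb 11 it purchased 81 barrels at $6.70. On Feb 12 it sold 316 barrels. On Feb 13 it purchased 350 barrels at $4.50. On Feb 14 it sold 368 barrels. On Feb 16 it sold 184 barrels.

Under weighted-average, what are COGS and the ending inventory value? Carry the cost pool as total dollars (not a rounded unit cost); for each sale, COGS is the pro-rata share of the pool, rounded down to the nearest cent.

After Feb 1: 156 on hand, pool $257.40 (≈ $1.6500 each)
After Feb 2: 389 on hand, pool $1,166.10 (≈ $2.9977 each)
After Feb 5: 775 on hand, pool $2,768.00 (≈ $3.5716 each)
After Feb 8: 1024 on hand, pool $4,486.10 (≈ $4.3810 each)
Feb 10, sell 533: 533/1024 × $4,486.10 → $2,335.05
After Feb 11: 572 on hand, pool $2,693.75 (≈ $4.7094 each)
Feb 12, sell 316: 316/572 × $2,693.75 → $1,488.15
After Feb 13: 606 on hand, pool $2,780.60 (≈ $4.5884 each)
Feb 14, sell 368: 368/606 × $2,780.60 → $1,688.54
Feb 16, sell 184: 184/238 × $1,092.06 → $844.28
Total COGS = $2,335.05 + $1,488.15 + $1,688.54 + $844.28 = $6,356.02
Ending inventory (cost pool remaining) = $247.78

COGS = $6,356.02; ending inventory = $247.78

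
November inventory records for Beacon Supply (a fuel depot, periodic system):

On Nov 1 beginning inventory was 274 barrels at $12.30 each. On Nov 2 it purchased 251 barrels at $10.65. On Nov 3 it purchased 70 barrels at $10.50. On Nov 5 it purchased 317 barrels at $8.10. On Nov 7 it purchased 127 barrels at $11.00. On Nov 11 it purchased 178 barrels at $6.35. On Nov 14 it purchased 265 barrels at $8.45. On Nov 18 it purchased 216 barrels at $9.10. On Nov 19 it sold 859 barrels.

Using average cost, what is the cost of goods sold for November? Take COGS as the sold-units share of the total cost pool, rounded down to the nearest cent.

COGS = $8,133.78

Nov 19, sell 859: 859/1698 × $16,078.20 → $8,133.78
Ending inventory (cost pool remaining) = $7,944.42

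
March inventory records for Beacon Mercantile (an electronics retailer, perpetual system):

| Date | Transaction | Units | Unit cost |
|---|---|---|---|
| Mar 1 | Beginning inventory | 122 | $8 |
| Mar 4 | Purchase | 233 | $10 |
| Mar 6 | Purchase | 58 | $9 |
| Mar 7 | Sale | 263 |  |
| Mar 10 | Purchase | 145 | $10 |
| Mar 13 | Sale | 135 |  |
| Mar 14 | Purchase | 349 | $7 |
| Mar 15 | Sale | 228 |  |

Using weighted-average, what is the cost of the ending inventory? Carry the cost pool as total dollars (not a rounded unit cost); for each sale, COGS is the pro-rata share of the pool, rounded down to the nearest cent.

After Mar 1: 122 on hand, pool $976.00 (≈ $8.0000 each)
After Mar 4: 355 on hand, pool $3,306.00 (≈ $9.3127 each)
After Mar 6: 413 on hand, pool $3,828.00 (≈ $9.2688 each)
Mar 7, sell 263: 263/413 × $3,828.00 → $2,437.68
After Mar 10: 295 on hand, pool $2,840.32 (≈ $9.6282 each)
Mar 13, sell 135: 135/295 × $2,840.32 → $1,299.80
After Mar 14: 509 on hand, pool $3,983.52 (≈ $7.8262 each)
Mar 15, sell 228: 228/509 × $3,983.52 → $1,784.36
Total COGS = $2,437.68 + $1,299.80 + $1,784.36 = $5,521.84
Ending inventory (cost pool remaining) = $2,199.16

Ending inventory = $2,199.16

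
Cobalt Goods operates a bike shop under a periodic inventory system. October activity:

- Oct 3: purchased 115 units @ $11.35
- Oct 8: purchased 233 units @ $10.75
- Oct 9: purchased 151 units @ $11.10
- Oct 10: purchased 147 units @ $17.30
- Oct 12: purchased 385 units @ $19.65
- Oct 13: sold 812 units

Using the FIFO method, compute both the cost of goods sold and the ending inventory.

COGS = $11,291.10; ending inventory = $4,303.35

Oct 13, 812 sold [FIFO — oldest first]: 115 @ $11.35 + 233 @ $10.75 + 151 @ $11.10 + 147 @ $17.30 + 166 @ $19.65 = $11,291.10
Ending inventory: 219 @ $19.65 = $4,303.35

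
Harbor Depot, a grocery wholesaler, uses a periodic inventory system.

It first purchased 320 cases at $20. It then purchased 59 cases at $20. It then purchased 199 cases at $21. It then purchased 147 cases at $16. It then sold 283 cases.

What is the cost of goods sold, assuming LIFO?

COGS = $5,208

Sale 1 (283) [LIFO — newest first]: 147 @ $16 + 136 @ $21 = $5,208
Ending inventory: 320 @ $20 + 59 @ $20 + 63 @ $21 = $8,903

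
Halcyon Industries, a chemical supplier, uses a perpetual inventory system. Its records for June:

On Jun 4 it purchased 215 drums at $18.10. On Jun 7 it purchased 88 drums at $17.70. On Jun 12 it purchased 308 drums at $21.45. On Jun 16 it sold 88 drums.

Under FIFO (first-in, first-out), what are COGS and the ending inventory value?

Jun 16, 88 sold [FIFO — oldest first]: 88 @ $18.10 = $1,592.80
Ending inventory: 127 @ $18.10 + 88 @ $17.70 + 308 @ $21.45 = $10,462.90

COGS = $1,592.80; ending inventory = $10,462.90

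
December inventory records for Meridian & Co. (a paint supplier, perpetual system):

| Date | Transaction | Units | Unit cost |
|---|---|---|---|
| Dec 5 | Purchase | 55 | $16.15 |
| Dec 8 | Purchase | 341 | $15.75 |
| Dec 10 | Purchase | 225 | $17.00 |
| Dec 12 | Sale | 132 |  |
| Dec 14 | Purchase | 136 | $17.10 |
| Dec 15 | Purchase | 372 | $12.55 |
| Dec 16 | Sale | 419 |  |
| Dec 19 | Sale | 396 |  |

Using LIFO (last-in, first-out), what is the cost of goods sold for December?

Dec 12, 132 sold [LIFO — newest first]: 132 @ $17.00 = $2,244.00
Dec 16, 419 sold [LIFO — newest first]: 372 @ $12.55 + 47 @ $17.10 = $5,472.30
Dec 19, 396 sold [LIFO — newest first]: 89 @ $17.10 + 93 @ $17.00 + 214 @ $15.75 = $6,473.40
Total COGS = $2,244.00 + $5,472.30 + $6,473.40 = $14,189.70
Ending inventory: 55 @ $16.15 + 127 @ $15.75 = $2,888.50

COGS = $14,189.70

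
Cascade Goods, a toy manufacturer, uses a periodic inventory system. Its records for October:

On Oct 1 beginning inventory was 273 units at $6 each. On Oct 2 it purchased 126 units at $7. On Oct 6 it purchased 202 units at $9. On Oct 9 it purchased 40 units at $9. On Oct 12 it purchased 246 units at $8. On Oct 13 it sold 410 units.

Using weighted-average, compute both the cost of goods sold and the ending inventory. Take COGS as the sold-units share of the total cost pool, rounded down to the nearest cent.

COGS = $3,081.24; ending inventory = $3,584.76

Oct 13, sell 410: 410/887 × $6,666.00 → $3,081.24
Ending inventory (cost pool remaining) = $3,584.76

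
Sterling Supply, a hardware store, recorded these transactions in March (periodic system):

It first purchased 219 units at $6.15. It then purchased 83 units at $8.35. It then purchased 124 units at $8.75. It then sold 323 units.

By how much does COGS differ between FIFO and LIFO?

FIFO COGS: 219 @ $6.15 + 83 @ $8.35 + 21 @ $8.75 = $2,223.65
LIFO COGS: 124 @ $8.75 + 83 @ $8.35 + 116 @ $6.15 = $2,491.45
Difference = |$2,223.65 − $2,491.45| = $267.80

$267.80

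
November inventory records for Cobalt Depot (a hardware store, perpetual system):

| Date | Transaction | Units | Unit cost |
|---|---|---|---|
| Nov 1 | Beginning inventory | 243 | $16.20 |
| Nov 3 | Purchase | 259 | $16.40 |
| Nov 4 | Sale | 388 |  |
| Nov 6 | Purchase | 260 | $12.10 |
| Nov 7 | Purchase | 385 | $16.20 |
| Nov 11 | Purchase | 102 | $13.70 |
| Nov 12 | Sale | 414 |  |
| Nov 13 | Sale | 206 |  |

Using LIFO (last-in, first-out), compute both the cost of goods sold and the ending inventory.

Nov 4, 388 sold [LIFO — newest first]: 259 @ $16.40 + 129 @ $16.20 = $6,337.40
Nov 12, 414 sold [LIFO — newest first]: 102 @ $13.70 + 312 @ $16.20 = $6,451.80
Nov 13, 206 sold [LIFO — newest first]: 73 @ $16.20 + 133 @ $12.10 = $2,791.90
Total COGS = $6,337.40 + $6,451.80 + $2,791.90 = $15,581.10
Ending inventory: 114 @ $16.20 + 127 @ $12.10 = $3,383.50

COGS = $15,581.10; ending inventory = $3,383.50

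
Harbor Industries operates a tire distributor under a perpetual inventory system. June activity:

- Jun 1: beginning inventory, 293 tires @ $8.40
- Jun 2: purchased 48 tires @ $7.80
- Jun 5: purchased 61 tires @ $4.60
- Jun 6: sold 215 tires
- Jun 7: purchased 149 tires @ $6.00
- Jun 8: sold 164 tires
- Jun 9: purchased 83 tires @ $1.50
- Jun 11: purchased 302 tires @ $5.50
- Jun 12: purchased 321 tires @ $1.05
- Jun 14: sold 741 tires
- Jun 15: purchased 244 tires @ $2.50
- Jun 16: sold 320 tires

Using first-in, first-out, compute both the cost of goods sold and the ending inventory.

COGS = $6,590.25; ending inventory = $152.50

Jun 6, 215 sold [FIFO — oldest first]: 215 @ $8.40 = $1,806.00
Jun 8, 164 sold [FIFO — oldest first]: 78 @ $8.40 + 48 @ $7.80 + 38 @ $4.60 = $1,204.40
Jun 14, 741 sold [FIFO — oldest first]: 23 @ $4.60 + 149 @ $6.00 + 83 @ $1.50 + 302 @ $5.50 + 184 @ $1.05 = $2,978.50
Jun 16, 320 sold [FIFO — oldest first]: 137 @ $1.05 + 183 @ $2.50 = $601.35
Total COGS = $1,806.00 + $1,204.40 + $2,978.50 + $601.35 = $6,590.25
Ending inventory: 61 @ $2.50 = $152.50
Check: goods available $6,742.75 = COGS $6,590.25 + ending $152.50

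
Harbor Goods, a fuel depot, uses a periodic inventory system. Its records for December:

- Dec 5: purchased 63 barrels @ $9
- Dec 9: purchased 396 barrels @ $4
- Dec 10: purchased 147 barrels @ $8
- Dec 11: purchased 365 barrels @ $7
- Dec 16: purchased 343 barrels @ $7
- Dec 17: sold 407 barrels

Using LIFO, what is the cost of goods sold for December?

Dec 17, 407 sold [LIFO — newest first]: 343 @ $7 + 64 @ $7 = $2,849
Ending inventory: 63 @ $9 + 396 @ $4 + 147 @ $8 + 301 @ $7 = $5,434

COGS = $2,849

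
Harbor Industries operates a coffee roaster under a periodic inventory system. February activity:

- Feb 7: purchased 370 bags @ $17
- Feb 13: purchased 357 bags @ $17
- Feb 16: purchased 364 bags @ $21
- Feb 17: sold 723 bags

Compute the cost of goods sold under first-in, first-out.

Feb 17, 723 sold [FIFO — oldest first]: 370 @ $17 + 353 @ $17 = $12,291
Ending inventory: 4 @ $17 + 364 @ $21 = $7,712

COGS = $12,291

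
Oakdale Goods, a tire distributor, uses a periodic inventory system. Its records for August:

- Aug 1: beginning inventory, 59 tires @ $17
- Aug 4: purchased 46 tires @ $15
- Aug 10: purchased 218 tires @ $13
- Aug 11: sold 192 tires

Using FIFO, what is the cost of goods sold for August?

COGS = $2,824

Aug 11, 192 sold [FIFO — oldest first]: 59 @ $17 + 46 @ $15 + 87 @ $13 = $2,824
Ending inventory: 131 @ $13 = $1,703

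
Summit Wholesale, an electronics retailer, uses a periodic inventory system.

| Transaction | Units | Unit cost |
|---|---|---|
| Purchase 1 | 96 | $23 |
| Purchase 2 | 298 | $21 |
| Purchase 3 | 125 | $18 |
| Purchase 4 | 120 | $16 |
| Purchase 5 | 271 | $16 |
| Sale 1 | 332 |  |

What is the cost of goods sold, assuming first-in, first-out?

Sale 1 (332) [FIFO — oldest first]: 96 @ $23 + 236 @ $21 = $7,164
Ending inventory: 62 @ $21 + 125 @ $18 + 120 @ $16 + 271 @ $16 = $9,808
Check: goods available $16,972 = COGS $7,164 + ending $9,808

COGS = $7,164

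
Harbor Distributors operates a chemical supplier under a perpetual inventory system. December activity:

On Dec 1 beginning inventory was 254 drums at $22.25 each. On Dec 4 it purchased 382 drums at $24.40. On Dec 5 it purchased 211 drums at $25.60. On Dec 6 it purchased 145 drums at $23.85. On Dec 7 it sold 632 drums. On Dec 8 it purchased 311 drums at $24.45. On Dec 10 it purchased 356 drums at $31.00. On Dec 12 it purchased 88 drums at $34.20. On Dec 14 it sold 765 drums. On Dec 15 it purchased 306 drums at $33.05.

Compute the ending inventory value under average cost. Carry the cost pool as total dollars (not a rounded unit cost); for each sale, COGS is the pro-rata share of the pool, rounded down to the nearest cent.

After Dec 1: 254 on hand, pool $5,651.50 (≈ $22.2500 each)
After Dec 4: 636 on hand, pool $14,972.30 (≈ $23.5414 each)
After Dec 5: 847 on hand, pool $20,373.90 (≈ $24.0542 each)
After Dec 6: 992 on hand, pool $23,832.15 (≈ $24.0243 each)
Dec 7, sell 632: 632/992 × $23,832.15 → $15,183.38
After Dec 8: 671 on hand, pool $16,252.72 (≈ $24.2216 each)
After Dec 10: 1027 on hand, pool $27,288.72 (≈ $26.5713 each)
After Dec 12: 1115 on hand, pool $30,298.32 (≈ $27.1734 each)
Dec 14, sell 765: 765/1115 × $30,298.32 → $20,787.63
After Dec 15: 656 on hand, pool $19,623.99 (≈ $29.9146 each)
Total COGS = $15,183.38 + $20,787.63 = $35,971.01
Ending inventory (cost pool remaining) = $19,623.99

Ending inventory = $19,623.99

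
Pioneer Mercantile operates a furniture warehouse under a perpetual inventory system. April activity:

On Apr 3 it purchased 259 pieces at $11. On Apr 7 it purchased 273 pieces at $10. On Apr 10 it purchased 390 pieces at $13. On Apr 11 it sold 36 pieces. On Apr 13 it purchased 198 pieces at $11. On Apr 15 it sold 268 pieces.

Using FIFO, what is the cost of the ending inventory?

Apr 11, 36 sold [FIFO — oldest first]: 36 @ $11 = $396
Apr 15, 268 sold [FIFO — oldest first]: 223 @ $11 + 45 @ $10 = $2,903
Total COGS = $396 + $2,903 = $3,299
Ending inventory: 228 @ $10 + 390 @ $13 + 198 @ $11 = $9,528

Ending inventory = $9,528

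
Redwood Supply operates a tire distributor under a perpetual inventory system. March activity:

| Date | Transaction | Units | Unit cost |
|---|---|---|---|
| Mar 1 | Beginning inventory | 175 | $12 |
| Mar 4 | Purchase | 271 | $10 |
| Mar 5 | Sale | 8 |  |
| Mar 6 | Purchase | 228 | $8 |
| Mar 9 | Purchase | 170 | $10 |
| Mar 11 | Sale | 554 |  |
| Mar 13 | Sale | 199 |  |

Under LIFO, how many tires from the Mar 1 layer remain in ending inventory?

83

Mar 5, 8 sold [LIFO — newest first]: 8 @ $10 = $80
Mar 11, 554 sold [LIFO — newest first]: 170 @ $10 + 228 @ $8 + 156 @ $10 = $5,084
Mar 13, 199 sold [LIFO — newest first]: 107 @ $10 + 92 @ $12 = $2,174
Total COGS = $80 + $5,084 + $2,174 = $7,338
Ending inventory: 83 @ $12 = $996
Check: goods available $8,334 = COGS $7,338 + ending $996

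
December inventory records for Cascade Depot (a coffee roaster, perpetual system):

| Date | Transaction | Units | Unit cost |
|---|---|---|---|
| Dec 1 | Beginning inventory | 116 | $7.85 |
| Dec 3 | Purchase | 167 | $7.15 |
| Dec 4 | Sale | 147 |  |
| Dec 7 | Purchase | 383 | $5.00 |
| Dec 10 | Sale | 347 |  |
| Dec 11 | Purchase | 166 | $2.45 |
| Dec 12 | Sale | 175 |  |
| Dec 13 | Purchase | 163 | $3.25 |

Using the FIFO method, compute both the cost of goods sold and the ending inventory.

COGS = $4,027.00; ending inventory = $929.10

Dec 4, 147 sold [FIFO — oldest first]: 116 @ $7.85 + 31 @ $7.15 = $1,132.25
Dec 10, 347 sold [FIFO — oldest first]: 136 @ $7.15 + 211 @ $5.00 = $2,027.40
Dec 12, 175 sold [FIFO — oldest first]: 172 @ $5.00 + 3 @ $2.45 = $867.35
Total COGS = $1,132.25 + $2,027.40 + $867.35 = $4,027.00
Ending inventory: 163 @ $2.45 + 163 @ $3.25 = $929.10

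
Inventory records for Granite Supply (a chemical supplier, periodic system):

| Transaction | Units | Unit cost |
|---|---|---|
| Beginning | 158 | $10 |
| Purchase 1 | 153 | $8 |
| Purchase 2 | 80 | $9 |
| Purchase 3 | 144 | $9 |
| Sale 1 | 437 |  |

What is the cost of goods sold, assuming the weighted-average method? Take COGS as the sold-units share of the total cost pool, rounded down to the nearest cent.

Sale 1, sell 437: 437/535 × $4,820.00 → $3,937.08
Ending inventory (cost pool remaining) = $882.92

COGS = $3,937.08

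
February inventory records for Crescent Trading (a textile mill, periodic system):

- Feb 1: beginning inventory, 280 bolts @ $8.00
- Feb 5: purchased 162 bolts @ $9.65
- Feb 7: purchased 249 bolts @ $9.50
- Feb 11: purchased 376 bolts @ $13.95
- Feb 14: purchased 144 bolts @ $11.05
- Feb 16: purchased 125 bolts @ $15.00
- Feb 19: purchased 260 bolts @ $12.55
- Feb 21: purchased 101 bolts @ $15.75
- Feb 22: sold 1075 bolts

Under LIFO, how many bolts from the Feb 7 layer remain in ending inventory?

Feb 22, 1075 sold [LIFO — newest first]: 101 @ $15.75 + 260 @ $12.55 + 125 @ $15.00 + 144 @ $11.05 + 376 @ $13.95 + 69 @ $9.50 = $14,220.65
Ending inventory: 280 @ $8.00 + 162 @ $9.65 + 180 @ $9.50 = $5,513.30

180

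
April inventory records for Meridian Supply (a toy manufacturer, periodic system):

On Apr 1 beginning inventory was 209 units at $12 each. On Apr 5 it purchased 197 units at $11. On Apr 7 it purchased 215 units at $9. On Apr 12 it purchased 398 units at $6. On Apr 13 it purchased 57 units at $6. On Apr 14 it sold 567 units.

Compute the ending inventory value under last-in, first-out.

Apr 14, 567 sold [LIFO — newest first]: 57 @ $6 + 398 @ $6 + 112 @ $9 = $3,738
Ending inventory: 209 @ $12 + 197 @ $11 + 103 @ $9 = $5,602

Ending inventory = $5,602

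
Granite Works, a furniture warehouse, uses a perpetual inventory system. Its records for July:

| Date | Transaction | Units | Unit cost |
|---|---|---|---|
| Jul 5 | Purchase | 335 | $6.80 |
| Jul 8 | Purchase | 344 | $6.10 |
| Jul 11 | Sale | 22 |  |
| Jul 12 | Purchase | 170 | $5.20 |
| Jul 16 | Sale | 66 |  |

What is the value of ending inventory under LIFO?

Jul 11, 22 sold [LIFO — newest first]: 22 @ $6.10 = $134.20
Jul 16, 66 sold [LIFO — newest first]: 66 @ $5.20 = $343.20
Total COGS = $134.20 + $343.20 = $477.40
Ending inventory: 335 @ $6.80 + 322 @ $6.10 + 104 @ $5.20 = $4,783.00
Check: goods available $5,260.40 = COGS $477.40 + ending $4,783.00

Ending inventory = $4,783.00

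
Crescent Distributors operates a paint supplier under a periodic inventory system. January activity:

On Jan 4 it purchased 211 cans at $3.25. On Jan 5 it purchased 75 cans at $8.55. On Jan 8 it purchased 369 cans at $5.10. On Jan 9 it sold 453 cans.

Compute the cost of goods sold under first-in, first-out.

Jan 9, 453 sold [FIFO — oldest first]: 211 @ $3.25 + 75 @ $8.55 + 167 @ $5.10 = $2,178.70
Ending inventory: 202 @ $5.10 = $1,030.20

COGS = $2,178.70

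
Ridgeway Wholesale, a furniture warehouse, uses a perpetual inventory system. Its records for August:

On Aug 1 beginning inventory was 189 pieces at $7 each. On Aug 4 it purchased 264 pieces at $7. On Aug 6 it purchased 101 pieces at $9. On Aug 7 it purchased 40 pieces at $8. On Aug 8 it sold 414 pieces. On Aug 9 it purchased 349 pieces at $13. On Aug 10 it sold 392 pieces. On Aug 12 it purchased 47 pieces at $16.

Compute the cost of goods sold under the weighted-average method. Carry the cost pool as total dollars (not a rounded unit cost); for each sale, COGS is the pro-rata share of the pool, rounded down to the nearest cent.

After Aug 1: 189 on hand, pool $1,323.00 (≈ $7.0000 each)
After Aug 4: 453 on hand, pool $3,171.00 (≈ $7.0000 each)
After Aug 6: 554 on hand, pool $4,080.00 (≈ $7.3646 each)
After Aug 7: 594 on hand, pool $4,400.00 (≈ $7.4074 each)
Aug 8, sell 414: 414/594 × $4,400.00 → $3,066.66
After Aug 9: 529 on hand, pool $5,870.34 (≈ $11.0971 each)
Aug 10, sell 392: 392/529 × $5,870.34 → $4,350.04
After Aug 12: 184 on hand, pool $2,272.30 (≈ $12.3495 each)
Total COGS = $3,066.66 + $4,350.04 = $7,416.70
Ending inventory (cost pool remaining) = $2,272.30

COGS = $7,416.70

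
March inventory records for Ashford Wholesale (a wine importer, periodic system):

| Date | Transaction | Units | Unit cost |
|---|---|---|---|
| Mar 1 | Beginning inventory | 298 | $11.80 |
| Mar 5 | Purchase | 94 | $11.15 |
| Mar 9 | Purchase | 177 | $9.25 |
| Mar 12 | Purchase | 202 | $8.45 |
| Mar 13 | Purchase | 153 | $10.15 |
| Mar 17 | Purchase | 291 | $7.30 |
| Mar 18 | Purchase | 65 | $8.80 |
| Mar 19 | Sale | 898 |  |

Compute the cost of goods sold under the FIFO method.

Mar 19, 898 sold [FIFO — oldest first]: 298 @ $11.80 + 94 @ $11.15 + 177 @ $9.25 + 202 @ $8.45 + 127 @ $10.15 = $9,197.70
Ending inventory: 26 @ $10.15 + 291 @ $7.30 + 65 @ $8.80 = $2,960.20

COGS = $9,197.70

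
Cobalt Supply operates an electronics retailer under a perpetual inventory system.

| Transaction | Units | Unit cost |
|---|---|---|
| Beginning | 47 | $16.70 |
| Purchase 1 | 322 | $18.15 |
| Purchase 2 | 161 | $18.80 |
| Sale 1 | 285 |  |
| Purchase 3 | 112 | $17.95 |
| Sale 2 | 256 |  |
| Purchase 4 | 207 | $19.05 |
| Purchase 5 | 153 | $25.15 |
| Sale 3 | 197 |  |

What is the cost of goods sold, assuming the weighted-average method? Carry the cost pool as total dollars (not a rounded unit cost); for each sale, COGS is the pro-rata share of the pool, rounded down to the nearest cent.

After Beginning: 47 on hand, pool $784.90 (≈ $16.7000 each)
After Purchase 1: 369 on hand, pool $6,629.20 (≈ $17.9653 each)
After Purchase 2: 530 on hand, pool $9,656.00 (≈ $18.2189 each)
Sale 1, sell 285: 285/530 × $9,656.00 → $5,192.37
After Purchase 3: 357 on hand, pool $6,474.03 (≈ $18.1345 each)
Sale 2, sell 256: 256/357 × $6,474.03 → $4,642.44
After Purchase 4: 308 on hand, pool $5,774.94 (≈ $18.7498 each)
After Purchase 5: 461 on hand, pool $9,622.89 (≈ $20.8739 each)
Sale 3, sell 197: 197/461 × $9,622.89 → $4,112.16
Total COGS = $5,192.37 + $4,642.44 + $4,112.16 = $13,946.97
Ending inventory (cost pool remaining) = $5,510.73

COGS = $13,946.97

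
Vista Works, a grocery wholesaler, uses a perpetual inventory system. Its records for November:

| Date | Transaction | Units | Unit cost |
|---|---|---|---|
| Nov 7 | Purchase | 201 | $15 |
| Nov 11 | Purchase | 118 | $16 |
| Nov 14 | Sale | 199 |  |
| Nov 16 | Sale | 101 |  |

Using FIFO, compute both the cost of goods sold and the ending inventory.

Nov 14, 199 sold [FIFO — oldest first]: 199 @ $15 = $2,985
Nov 16, 101 sold [FIFO — oldest first]: 2 @ $15 + 99 @ $16 = $1,614
Total COGS = $2,985 + $1,614 = $4,599
Ending inventory: 19 @ $16 = $304

COGS = $4,599; ending inventory = $304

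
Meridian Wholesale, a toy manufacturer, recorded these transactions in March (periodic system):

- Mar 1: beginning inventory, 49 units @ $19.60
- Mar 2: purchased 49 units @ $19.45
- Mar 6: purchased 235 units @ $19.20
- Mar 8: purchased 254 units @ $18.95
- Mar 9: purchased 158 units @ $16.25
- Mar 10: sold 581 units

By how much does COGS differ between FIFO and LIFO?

FIFO COGS: 49 @ $19.60 + 49 @ $19.45 + 235 @ $19.20 + 248 @ $18.95 = $11,125.05
LIFO COGS: 158 @ $16.25 + 254 @ $18.95 + 169 @ $19.20 = $10,625.60
Difference = |$11,125.05 − $10,625.60| = $499.45

$499.45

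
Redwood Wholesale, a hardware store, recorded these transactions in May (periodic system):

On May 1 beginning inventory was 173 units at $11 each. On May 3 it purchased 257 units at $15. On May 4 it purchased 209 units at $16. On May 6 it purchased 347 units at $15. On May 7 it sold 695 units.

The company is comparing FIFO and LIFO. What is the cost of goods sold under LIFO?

FIFO COGS: 173 @ $11 + 257 @ $15 + 209 @ $16 + 56 @ $15 = $9,942
LIFO COGS: 347 @ $15 + 209 @ $16 + 139 @ $15 = $10,634

COGS = $10,634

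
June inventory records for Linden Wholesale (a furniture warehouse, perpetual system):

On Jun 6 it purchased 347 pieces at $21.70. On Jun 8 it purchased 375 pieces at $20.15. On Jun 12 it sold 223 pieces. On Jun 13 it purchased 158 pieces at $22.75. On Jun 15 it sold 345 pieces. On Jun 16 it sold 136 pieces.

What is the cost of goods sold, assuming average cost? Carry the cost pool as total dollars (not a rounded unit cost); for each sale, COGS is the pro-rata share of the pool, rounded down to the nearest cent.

After Jun 6: 347 on hand, pool $7,529.90 (≈ $21.7000 each)
After Jun 8: 722 on hand, pool $15,086.15 (≈ $20.8949 each)
Jun 12, sell 223: 223/722 × $15,086.15 → $4,659.57
After Jun 13: 657 on hand, pool $14,021.08 (≈ $21.3411 each)
Jun 15, sell 345: 345/657 × $14,021.08 → $7,362.66
Jun 16, sell 136: 136/312 × $6,658.42 → $2,902.38
Total COGS = $4,659.57 + $7,362.66 + $2,902.38 = $14,924.61
Ending inventory (cost pool remaining) = $3,756.04
Check: goods available $18,680.65 = COGS $14,924.61 + ending $3,756.04

COGS = $14,924.61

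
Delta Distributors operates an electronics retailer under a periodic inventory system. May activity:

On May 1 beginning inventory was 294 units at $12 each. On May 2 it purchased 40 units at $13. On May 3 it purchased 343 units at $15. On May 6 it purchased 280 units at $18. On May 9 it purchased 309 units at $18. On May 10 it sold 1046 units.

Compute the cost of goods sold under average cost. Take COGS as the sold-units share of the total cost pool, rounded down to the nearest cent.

COGS = $16,355.11

May 10, sell 1046: 1046/1266 × $19,795.00 → $16,355.11
Ending inventory (cost pool remaining) = $3,439.89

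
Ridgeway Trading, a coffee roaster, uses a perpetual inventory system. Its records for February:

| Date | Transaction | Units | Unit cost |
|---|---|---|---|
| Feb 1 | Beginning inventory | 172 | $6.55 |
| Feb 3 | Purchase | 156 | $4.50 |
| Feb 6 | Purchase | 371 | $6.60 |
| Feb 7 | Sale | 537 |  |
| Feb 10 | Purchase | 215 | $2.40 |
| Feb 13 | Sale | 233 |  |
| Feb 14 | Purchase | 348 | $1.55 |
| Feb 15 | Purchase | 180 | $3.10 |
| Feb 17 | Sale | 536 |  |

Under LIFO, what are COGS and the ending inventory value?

COGS = $4,999.80; ending inventory = $890.80

Feb 7, 537 sold [LIFO — newest first]: 371 @ $6.60 + 156 @ $4.50 + 10 @ $6.55 = $3,216.10
Feb 13, 233 sold [LIFO — newest first]: 215 @ $2.40 + 18 @ $6.55 = $633.90
Feb 17, 536 sold [LIFO — newest first]: 180 @ $3.10 + 348 @ $1.55 + 8 @ $6.55 = $1,149.80
Total COGS = $3,216.10 + $633.90 + $1,149.80 = $4,999.80
Ending inventory: 136 @ $6.55 = $890.80
Check: goods available $5,890.60 = COGS $4,999.80 + ending $890.80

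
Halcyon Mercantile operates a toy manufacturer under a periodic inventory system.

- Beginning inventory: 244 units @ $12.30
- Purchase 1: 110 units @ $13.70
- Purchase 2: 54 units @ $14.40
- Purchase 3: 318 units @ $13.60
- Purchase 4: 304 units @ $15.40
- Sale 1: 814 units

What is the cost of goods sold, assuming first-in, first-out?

COGS = $10,965.80

Sale 1 (814) [FIFO — oldest first]: 244 @ $12.30 + 110 @ $13.70 + 54 @ $14.40 + 318 @ $13.60 + 88 @ $15.40 = $10,965.80
Ending inventory: 216 @ $15.40 = $3,326.40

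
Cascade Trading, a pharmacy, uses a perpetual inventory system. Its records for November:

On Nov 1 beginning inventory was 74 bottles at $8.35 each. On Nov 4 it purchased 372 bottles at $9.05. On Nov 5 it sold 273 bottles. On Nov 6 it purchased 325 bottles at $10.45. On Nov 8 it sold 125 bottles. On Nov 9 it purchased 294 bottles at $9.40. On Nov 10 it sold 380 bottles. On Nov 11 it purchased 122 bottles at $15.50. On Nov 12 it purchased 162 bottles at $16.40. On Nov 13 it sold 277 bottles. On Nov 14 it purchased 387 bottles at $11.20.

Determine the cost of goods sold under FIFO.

COGS = $10,050.35

Nov 5, 273 sold [FIFO — oldest first]: 74 @ $8.35 + 199 @ $9.05 = $2,418.85
Nov 8, 125 sold [FIFO — oldest first]: 125 @ $9.05 = $1,131.25
Nov 10, 380 sold [FIFO — oldest first]: 48 @ $9.05 + 325 @ $10.45 + 7 @ $9.40 = $3,896.45
Nov 13, 277 sold [FIFO — oldest first]: 277 @ $9.40 = $2,603.80
Total COGS = $2,418.85 + $1,131.25 + $3,896.45 + $2,603.80 = $10,050.35
Ending inventory: 10 @ $9.40 + 122 @ $15.50 + 162 @ $16.40 + 387 @ $11.20 = $8,976.20
Check: goods available $19,026.55 = COGS $10,050.35 + ending $8,976.20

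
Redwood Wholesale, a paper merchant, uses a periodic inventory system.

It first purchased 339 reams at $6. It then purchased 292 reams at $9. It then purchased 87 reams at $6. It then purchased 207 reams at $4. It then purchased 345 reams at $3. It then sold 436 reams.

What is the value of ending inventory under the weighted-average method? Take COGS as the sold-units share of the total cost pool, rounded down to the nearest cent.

Sale 1, sell 436: 436/1270 × $7,047.00 → $2,419.28
Ending inventory (cost pool remaining) = $4,627.72
Check: goods available $7,047.00 = COGS $2,419.28 + ending $4,627.72

Ending inventory = $4,627.72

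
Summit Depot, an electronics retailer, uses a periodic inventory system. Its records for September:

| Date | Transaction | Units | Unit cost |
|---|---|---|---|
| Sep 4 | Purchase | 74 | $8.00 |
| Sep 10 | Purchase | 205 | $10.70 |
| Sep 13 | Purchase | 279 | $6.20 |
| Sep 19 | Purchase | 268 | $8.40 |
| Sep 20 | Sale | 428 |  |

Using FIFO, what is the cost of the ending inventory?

Ending inventory = $3,057.20

Sep 20, 428 sold [FIFO — oldest first]: 74 @ $8.00 + 205 @ $10.70 + 149 @ $6.20 = $3,709.30
Ending inventory: 130 @ $6.20 + 268 @ $8.40 = $3,057.20
Check: goods available $6,766.50 = COGS $3,709.30 + ending $3,057.20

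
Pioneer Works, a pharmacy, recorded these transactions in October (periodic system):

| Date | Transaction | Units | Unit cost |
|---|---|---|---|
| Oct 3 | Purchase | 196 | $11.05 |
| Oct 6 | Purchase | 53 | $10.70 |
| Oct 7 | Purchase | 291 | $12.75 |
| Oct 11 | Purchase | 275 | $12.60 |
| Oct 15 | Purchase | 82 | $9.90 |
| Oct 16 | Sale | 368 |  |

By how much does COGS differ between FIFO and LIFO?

$166.90

FIFO COGS: 196 @ $11.05 + 53 @ $10.70 + 119 @ $12.75 = $4,250.15
LIFO COGS: 82 @ $9.90 + 275 @ $12.60 + 11 @ $12.75 = $4,417.05
Difference = |$4,250.15 − $4,417.05| = $166.90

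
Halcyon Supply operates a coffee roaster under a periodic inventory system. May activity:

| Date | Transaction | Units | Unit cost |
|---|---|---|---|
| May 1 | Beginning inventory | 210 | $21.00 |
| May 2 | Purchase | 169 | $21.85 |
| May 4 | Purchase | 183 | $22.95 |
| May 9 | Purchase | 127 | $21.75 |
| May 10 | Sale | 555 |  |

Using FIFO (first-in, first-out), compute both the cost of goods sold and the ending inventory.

May 10, 555 sold [FIFO — oldest first]: 210 @ $21.00 + 169 @ $21.85 + 176 @ $22.95 = $12,141.85
Ending inventory: 7 @ $22.95 + 127 @ $21.75 = $2,922.90

COGS = $12,141.85; ending inventory = $2,922.90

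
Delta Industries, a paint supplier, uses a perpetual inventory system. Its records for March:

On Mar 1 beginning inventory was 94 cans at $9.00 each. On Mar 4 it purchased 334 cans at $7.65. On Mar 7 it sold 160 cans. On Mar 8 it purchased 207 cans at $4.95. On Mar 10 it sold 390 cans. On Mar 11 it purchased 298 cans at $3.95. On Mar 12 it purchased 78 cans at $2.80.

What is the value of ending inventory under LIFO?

Ending inventory = $2,160.50

Mar 7, 160 sold [LIFO — newest first]: 160 @ $7.65 = $1,224.00
Mar 10, 390 sold [LIFO — newest first]: 207 @ $4.95 + 174 @ $7.65 + 9 @ $9.00 = $2,436.75
Total COGS = $1,224.00 + $2,436.75 = $3,660.75
Ending inventory: 85 @ $9.00 + 298 @ $3.95 + 78 @ $2.80 = $2,160.50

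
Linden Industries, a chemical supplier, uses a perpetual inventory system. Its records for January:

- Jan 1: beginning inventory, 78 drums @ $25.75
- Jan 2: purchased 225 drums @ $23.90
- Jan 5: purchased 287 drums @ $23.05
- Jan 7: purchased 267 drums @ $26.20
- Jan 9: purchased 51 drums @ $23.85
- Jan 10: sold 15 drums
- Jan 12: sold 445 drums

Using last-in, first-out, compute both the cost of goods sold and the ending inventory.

Jan 10, 15 sold [LIFO — newest first]: 15 @ $23.85 = $357.75
Jan 12, 445 sold [LIFO — newest first]: 36 @ $23.85 + 267 @ $26.20 + 142 @ $23.05 = $11,127.10
Total COGS = $357.75 + $11,127.10 = $11,484.85
Ending inventory: 78 @ $25.75 + 225 @ $23.90 + 145 @ $23.05 = $10,728.25

COGS = $11,484.85; ending inventory = $10,728.25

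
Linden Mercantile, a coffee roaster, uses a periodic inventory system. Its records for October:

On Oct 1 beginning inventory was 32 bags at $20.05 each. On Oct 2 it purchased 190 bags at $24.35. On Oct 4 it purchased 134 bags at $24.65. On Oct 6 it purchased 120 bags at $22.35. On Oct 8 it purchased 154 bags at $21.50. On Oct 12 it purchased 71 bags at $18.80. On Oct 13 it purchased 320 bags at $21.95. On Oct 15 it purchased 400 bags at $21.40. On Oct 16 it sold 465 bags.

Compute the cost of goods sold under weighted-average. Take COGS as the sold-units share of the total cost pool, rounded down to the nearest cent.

Oct 16, sell 465: 465/1421 × $31,483.00 → $10,302.31
Ending inventory (cost pool remaining) = $21,180.69

COGS = $10,302.31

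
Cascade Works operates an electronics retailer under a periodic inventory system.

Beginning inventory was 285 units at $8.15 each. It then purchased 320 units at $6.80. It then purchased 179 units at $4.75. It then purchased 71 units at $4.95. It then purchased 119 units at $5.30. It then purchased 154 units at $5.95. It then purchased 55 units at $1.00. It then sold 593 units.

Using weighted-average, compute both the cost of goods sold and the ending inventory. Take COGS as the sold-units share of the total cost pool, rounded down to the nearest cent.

Sale 1, sell 593: 593/1183 × $7,302.45 → $3,660.48
Ending inventory (cost pool remaining) = $3,641.97

COGS = $3,660.48; ending inventory = $3,641.97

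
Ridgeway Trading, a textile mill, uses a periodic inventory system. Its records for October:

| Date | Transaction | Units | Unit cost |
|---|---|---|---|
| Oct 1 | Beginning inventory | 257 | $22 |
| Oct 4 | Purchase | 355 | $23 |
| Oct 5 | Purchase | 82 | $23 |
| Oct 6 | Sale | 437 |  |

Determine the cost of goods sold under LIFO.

Oct 6, 437 sold [LIFO — newest first]: 82 @ $23 + 355 @ $23 = $10,051
Ending inventory: 257 @ $22 = $5,654

COGS = $10,051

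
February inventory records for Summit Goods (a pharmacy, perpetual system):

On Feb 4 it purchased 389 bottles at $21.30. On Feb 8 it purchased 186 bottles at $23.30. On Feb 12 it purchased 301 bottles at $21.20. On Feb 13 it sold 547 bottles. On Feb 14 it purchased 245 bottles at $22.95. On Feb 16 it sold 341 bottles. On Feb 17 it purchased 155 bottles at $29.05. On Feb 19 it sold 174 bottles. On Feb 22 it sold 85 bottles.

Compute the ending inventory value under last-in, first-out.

Ending inventory = $2,747.70

Feb 13, 547 sold [LIFO — newest first]: 301 @ $21.20 + 186 @ $23.30 + 60 @ $21.30 = $11,993.00
Feb 16, 341 sold [LIFO — newest first]: 245 @ $22.95 + 96 @ $21.30 = $7,667.55
Feb 19, 174 sold [LIFO — newest first]: 155 @ $29.05 + 19 @ $21.30 = $4,907.45
Feb 22, 85 sold [LIFO — newest first]: 85 @ $21.30 = $1,810.50
Total COGS = $11,993.00 + $7,667.55 + $4,907.45 + $1,810.50 = $26,378.50
Ending inventory: 129 @ $21.30 = $2,747.70
Check: goods available $29,126.20 = COGS $26,378.50 + ending $2,747.70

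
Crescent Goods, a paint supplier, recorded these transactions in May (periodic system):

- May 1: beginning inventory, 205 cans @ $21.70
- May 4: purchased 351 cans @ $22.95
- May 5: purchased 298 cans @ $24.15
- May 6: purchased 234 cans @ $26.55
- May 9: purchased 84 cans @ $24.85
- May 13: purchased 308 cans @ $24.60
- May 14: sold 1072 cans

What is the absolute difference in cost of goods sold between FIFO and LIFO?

$981.65

FIFO COGS: 205 @ $21.70 + 351 @ $22.95 + 298 @ $24.15 + 218 @ $26.55 = $25,488.55
LIFO COGS: 308 @ $24.60 + 84 @ $24.85 + 234 @ $26.55 + 298 @ $24.15 + 148 @ $22.95 = $26,470.20
Difference = |$25,488.55 − $26,470.20| = $981.65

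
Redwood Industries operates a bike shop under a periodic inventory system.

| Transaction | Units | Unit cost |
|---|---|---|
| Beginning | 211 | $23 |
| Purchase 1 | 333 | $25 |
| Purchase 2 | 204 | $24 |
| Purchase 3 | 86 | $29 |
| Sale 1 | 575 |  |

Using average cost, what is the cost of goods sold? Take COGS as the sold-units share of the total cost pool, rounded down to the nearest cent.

Sale 1, sell 575: 575/834 × $20,568.00 → $14,180.57
Ending inventory (cost pool remaining) = $6,387.43

COGS = $14,180.57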